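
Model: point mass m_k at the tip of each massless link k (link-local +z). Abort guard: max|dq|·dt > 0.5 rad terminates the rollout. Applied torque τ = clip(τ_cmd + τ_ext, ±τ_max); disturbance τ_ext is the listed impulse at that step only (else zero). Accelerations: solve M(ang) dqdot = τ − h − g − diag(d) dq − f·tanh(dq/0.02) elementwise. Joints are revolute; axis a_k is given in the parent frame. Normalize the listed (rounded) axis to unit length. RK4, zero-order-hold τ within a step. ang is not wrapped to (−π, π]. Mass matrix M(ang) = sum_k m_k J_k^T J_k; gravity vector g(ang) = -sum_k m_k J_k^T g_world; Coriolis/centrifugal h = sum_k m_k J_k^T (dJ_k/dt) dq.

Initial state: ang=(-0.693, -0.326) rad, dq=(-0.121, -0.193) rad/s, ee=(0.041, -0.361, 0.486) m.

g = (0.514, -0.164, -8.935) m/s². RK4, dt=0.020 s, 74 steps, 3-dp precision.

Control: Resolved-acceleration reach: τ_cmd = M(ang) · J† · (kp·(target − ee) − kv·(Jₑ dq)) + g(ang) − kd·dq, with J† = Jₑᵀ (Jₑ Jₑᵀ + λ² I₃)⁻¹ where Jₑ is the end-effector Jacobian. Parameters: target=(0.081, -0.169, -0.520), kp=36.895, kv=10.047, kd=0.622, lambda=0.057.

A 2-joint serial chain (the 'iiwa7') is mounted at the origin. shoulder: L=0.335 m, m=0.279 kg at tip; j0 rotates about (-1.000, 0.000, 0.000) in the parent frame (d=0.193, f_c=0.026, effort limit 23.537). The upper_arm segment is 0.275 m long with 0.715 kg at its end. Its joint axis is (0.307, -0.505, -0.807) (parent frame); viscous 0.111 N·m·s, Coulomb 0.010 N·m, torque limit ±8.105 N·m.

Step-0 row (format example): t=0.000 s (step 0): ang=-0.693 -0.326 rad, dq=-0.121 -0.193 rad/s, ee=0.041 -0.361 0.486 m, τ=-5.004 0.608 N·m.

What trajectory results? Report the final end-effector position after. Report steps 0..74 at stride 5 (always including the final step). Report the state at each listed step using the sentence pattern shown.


t=0.100 s (step 5): ang=-0.812 -0.381 rad, dq=-1.838 -0.441 rad/s, ee=0.047 -0.410 0.444 m, τ=0.708 -0.036 N·m.
t=0.200 s (step 10): ang=-1.025 -0.412 rad, dq=-2.359 -0.209 rad/s, ee=0.050 -0.492 0.349 m, τ=2.492 -0.434 N·m.
t=0.300 s (step 15): ang=-1.274 -0.425 rad, dq=-2.585 -0.035 rad/s, ee=0.051 -0.562 0.219 m, τ=3.517 -0.671 N·m.
t=0.400 s (step 20): ang=-1.536 -0.422 rad, dq=-2.632 0.084 rad/s, ee=0.051 -0.600 0.065 m, τ=4.262 -0.833 N·m.
t=0.500 s (step 25): ang=-1.794 -0.409 rad, dq=-2.504 0.167 rad/s, ee=0.050 -0.597 -0.092 m, τ=4.698 -0.939 N·m.
t=0.600 s (step 30): ang=-2.032 -0.391 rad, dq=-2.232 0.184 rad/s, ee=0.048 -0.558 -0.232 m, τ=4.763 -0.960 N·m.
t=0.700 s (step 35): ang=-2.238 -0.374 rad, dq=-1.873 0.152 rad/s, ee=0.046 -0.498 -0.343 m, τ=4.491 -0.910 N·m.
t=0.800 s (step 40): ang=-2.406 -0.362 rad, dq=-1.493 0.098 rad/s, ee=0.045 -0.433 -0.423 m, τ=4.008 -0.822 N·m.
t=0.900 s (step 45): ang=-2.538 -0.355 rad, dq=-1.144 0.041 rad/s, ee=0.044 -0.373 -0.477 m, τ=3.457 -0.723 N·m.
t=1.000 s (step 50): ang=-2.637 -0.353 rad, dq=-0.852 0.002 rad/s, ee=0.044 -0.324 -0.511 m, τ=2.939 -0.641 N·m.
t=1.100 s (step 55): ang=-2.710 -0.354 rad, dq=-0.623 -0.027 rad/s, ee=0.044 -0.285 -0.534 m, τ=2.506 -0.576 N·m.
t=1.200 s (step 60): ang=-2.764 -0.358 rad, dq=-0.453 -0.054 rad/s, ee=0.044 -0.257 -0.548 m, τ=2.167 -0.522 N·m.
t=1.300 s (step 65): ang=-2.802 -0.365 rad, dq=-0.328 -0.074 rad/s, ee=0.045 -0.236 -0.557 m, τ=1.913 -0.482 N·m.
t=1.400 s (step 70): ang=-2.831 -0.373 rad, dq=-0.239 -0.088 rad/s, ee=0.046 -0.221 -0.563 m, τ=1.727 -0.455 N·m.
t=1.480 s (step 74): ang=-2.848 -0.380 rad, dq=-0.186 -0.095 rad/s, ee=0.047 -0.212 -0.566 m.
final ee position (m): 0.047 -0.212 -0.566


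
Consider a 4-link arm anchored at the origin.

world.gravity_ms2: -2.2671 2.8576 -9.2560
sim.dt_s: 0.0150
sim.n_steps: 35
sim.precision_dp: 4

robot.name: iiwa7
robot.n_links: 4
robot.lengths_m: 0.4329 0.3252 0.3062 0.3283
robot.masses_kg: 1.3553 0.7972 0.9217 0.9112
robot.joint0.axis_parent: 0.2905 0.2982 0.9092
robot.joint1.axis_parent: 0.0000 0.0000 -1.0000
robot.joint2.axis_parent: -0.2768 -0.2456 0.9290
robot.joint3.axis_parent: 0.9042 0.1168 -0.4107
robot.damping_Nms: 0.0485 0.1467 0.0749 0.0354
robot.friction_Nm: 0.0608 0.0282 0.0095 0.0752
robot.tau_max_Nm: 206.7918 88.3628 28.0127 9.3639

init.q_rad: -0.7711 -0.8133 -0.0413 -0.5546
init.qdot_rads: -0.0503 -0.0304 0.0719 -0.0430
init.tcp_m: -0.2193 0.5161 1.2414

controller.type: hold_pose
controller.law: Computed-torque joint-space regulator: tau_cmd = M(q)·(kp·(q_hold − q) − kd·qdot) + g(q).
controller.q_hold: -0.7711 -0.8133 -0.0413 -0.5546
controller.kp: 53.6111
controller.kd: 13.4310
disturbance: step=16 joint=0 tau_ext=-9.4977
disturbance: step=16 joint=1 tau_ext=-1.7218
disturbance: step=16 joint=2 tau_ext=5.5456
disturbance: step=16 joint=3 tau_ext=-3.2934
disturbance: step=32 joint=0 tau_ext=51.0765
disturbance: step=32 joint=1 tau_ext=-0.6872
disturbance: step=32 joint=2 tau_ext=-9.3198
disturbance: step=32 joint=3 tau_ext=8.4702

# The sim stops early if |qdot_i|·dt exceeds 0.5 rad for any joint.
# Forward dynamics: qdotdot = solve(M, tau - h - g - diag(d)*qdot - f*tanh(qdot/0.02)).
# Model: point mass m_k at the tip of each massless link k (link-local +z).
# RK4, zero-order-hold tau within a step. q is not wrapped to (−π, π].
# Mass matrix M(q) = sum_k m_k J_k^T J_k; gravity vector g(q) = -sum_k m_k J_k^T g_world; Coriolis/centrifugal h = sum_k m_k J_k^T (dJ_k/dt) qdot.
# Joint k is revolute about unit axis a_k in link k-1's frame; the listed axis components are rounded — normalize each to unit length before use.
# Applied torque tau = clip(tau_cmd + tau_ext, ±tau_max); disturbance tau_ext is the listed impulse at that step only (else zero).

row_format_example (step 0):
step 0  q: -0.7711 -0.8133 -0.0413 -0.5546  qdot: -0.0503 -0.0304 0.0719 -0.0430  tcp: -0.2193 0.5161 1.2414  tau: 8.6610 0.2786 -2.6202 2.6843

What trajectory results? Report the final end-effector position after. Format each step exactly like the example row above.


step 1  q: -0.7717 -0.8126 -0.0397 -0.5549  qdot: -0.0415 -0.0458 0.0495 -0.0310  tcp: -0.2196 0.5166 1.2410  tau: 8.5673 0.2754 -2.5894 2.6500
step 2  q: -0.7722 -0.8121 -0.0385 -0.5550  qdot: -0.0333 -0.0601 0.0273 -0.0273  tcp: -0.2199 0.5170 1.2407  tau: 8.4869 0.2723 -2.5631 2.6233
step 3  q: -0.7725 -0.8117 -0.0375 -0.5551  qdot: -0.0262 -0.0690 0.0094 -0.0251  tcp: -0.2200 0.5174 1.2405  tau: 8.4182 0.2695 -2.5404 2.6010
step 4  q: -0.7728 -0.8113 -0.0367 -0.5551  qdot: -0.0201 -0.0750 -0.0052 -0.0237  tcp: -0.2202 0.5176 1.2404  tau: 8.3600 0.2670 -2.5209 2.5823
step 5  q: -0.7729 -0.8110 -0.0361 -0.5551  qdot: -0.0152 -0.0795 -0.0170 -0.0227  tcp: -0.2203 0.5178 1.2403  tau: 8.3111 0.2649 -2.5044 2.5665
step 6  q: -0.7730 -0.8106 -0.0356 -0.5551  qdot: -0.0113 -0.0828 -0.0266 -0.0215  tcp: -0.2204 0.5179 1.2402  tau: 8.2704 0.2631 -2.4904 2.5530
step 7  q: -0.7731 -0.8104 -0.0353 -0.5550  qdot: -0.0082 -0.0852 -0.0342 -0.0203  tcp: -0.2204 0.5179 1.2402  tau: 8.2365 0.2615 -2.4784 2.5416
step 8  q: -0.7731 -0.8101 -0.0351 -0.5550  qdot: -0.0059 -0.0871 -0.0404 -0.0192  tcp: -0.2205 0.5179 1.2401  tau: 8.2083 0.2601 -2.4682 2.5318
step 9  q: -0.7731 -0.8099 -0.0349 -0.5549  qdot: -0.0041 -0.0885 -0.0453 -0.0181  tcp: -0.2205 0.5179 1.2401  tau: 8.1851 0.2590 -2.4595 2.5235
step 10  q: -0.7730 -0.8097 -0.0348 -0.5548  qdot: -0.0027 -0.0896 -0.0492 -0.0172  tcp: -0.2205 0.5179 1.2402  tau: 8.1658 0.2580 -2.4521 2.5165
step 11  q: -0.7729 -0.8096 -0.0348 -0.5548  qdot: -0.0017 -0.0904 -0.0523 -0.0165  tcp: -0.2204 0.5178 1.2402  tau: 8.1499 0.2571 -2.4458 2.5105
step 12  q: -0.7728 -0.8094 -0.0348 -0.5547  qdot: -0.0010 -0.0909 -0.0546 -0.0160  tcp: -0.2204 0.5178 1.2402  tau: 8.1367 0.2564 -2.4406 2.5056
step 13  q: -0.7728 -0.8092 -0.0348 -0.5545  qdot: -0.0006 -0.0913 -0.0564 -0.0156  tcp: -0.2204 0.5177 1.2403  tau: 8.1259 0.2559 -2.4362 2.5014
step 14  q: -0.7727 -0.8091 -0.0349 -0.5544  qdot: -0.0003 -0.0916 -0.0577 -0.0153  tcp: -0.2203 0.5176 1.2403  tau: 8.1171 0.2554 -2.4325 2.4979
step 15  q: -0.7726 -0.8090 -0.0350 -0.5543  qdot: -0.0001 -0.0919 -0.0586 -0.0152  tcp: -0.2203 0.5176 1.2404  tau: 8.1098 0.2551 -2.4294 2.4950
step 16  q: -0.7725 -0.8088 -0.0351 -0.5542  qdot: -0.0000 -0.0920 -0.0592 -0.0151  tcp: -0.2202 0.5175 1.2405  tau: -1.3939 -1.4670 3.1186 -0.8008
step 17  q: -0.7745 -0.8194 -0.0342 -0.5538  qdot: -0.2639 -1.1666 0.2443 0.0881  tcp: -0.2218 0.5182 1.2399  tau: 10.0659 0.5731 -3.5612 3.1901
step 18  q: -0.7776 -0.8292 -0.0283 -0.5520  qdot: -0.1544 -0.3005 0.4628 0.1242  tcp: -0.2244 0.5196 1.2389  tau: 9.7701 0.4778 -3.3650 3.1087
step 19  q: -0.7795 -0.8317 -0.0217 -0.5504  qdot: -0.0984 -0.0638 0.4086 0.0753  tcp: -0.2264 0.5207 1.2381  tau: 9.5122 0.4154 -3.2019 3.0338
step 20  q: -0.7807 -0.8321 -0.0163 -0.5497  qdot: -0.0653 -0.0452 0.2794 0.0095  tcp: -0.2278 0.5217 1.2373  tau: 9.2868 0.3711 -3.0648 2.9664
step 21  q: -0.7814 -0.8320 -0.0125 -0.5496  qdot: -0.0451 -0.0635 0.1728 -0.0161  tcp: -0.2288 0.5224 1.2367  tau: 9.0906 0.3392 -2.9489 2.8926
step 22  q: -0.7819 -0.8318 -0.0099 -0.5496  qdot: -0.0292 -0.0746 0.0903 -0.0293  tcp: -0.2294 0.5229 1.2363  tau: 8.9220 0.3135 -2.8505 2.8262
step 23  q: -0.7821 -0.8315 -0.0082 -0.5498  qdot: -0.0157 -0.0658 0.0355 -0.0306  tcp: -0.2299 0.5232 1.2361  tau: 8.7790 0.2928 -2.7681 2.7674
step 24  q: -0.7822 -0.8311 -0.0073 -0.5499  qdot: -0.0057 -0.0626 -0.0098 -0.0299  tcp: -0.2301 0.5233 1.2359  tau: 8.6590 0.2761 -2.6984 2.7164
step 25  q: -0.7821 -0.8307 -0.0070 -0.5500  qdot: 0.0017 -0.0655 -0.0488 -0.0302  tcp: -0.2301 0.5233 1.2359  tau: 8.5590 0.2627 -2.6401 2.6736
step 26  q: -0.7820 -0.8302 -0.0072 -0.5501  qdot: 0.0072 -0.0669 -0.0787 -0.0293  tcp: -0.2300 0.5233 1.2359  tau: 8.4758 0.2519 -2.5911 2.6371
step 27  q: -0.7817 -0.8297 -0.0077 -0.5501  qdot: 0.0115 -0.0644 -0.0995 -0.0267  tcp: -0.2298 0.5231 1.2360  tau: 8.4066 0.2433 -2.5502 2.6061
step 28  q: -0.7814 -0.8292 -0.0086 -0.5501  qdot: 0.0148 -0.0582 -0.1125 -0.0229  tcp: -0.2295 0.5229 1.2362  tau: 8.3492 0.2366 -2.5166 2.5798
step 29  q: -0.7811 -0.8287 -0.0096 -0.5501  qdot: 0.0170 -0.0549 -0.1226 -0.0199  tcp: -0.2292 0.5227 1.2364  tau: 8.3016 0.2316 -2.4888 2.5579
step 30  q: -0.7807 -0.8281 -0.0108 -0.5501  qdot: 0.0183 -0.0540 -0.1303 -0.0179  tcp: -0.2288 0.5224 1.2366  tau: 8.2618 0.2278 -2.4659 2.5396
step 31  q: -0.7804 -0.8275 -0.0120 -0.5500  qdot: 0.0190 -0.0540 -0.1358 -0.0165  tcp: -0.2284 0.5221 1.2369  tau: 8.2287 0.2251 -2.4471 2.5243
step 32  q: -0.7800 -0.8270 -0.0134 -0.5499  qdot: 0.0193 -0.0544 -0.1390 -0.0156  tcp: -0.2280 0.5218 1.2371  tau: 59.2776 -0.4639 -11.7515 9.3639
step 33  q: -0.7690 -0.8297 -0.0288 -0.5671  qdot: 1.4496 -0.2071 -1.8409 -2.2337  tcp: -0.2267 0.5174 1.2375  tau: -2.4283 0.3550 -0.4945 1.0726
step 34  q: -0.7492 -0.8275 -0.0504 -0.5953  qdot: 1.1753 0.2521 -1.1682 -1.5749  tcp: -0.2247 0.5098 1.2382  tau: -0.8817 0.3386 -0.7825 1.2811
step 35  q: -0.7335 -0.8238 -0.0653 -0.6155  qdot: 0.9102 0.2084 -0.8509 -1.1304  tcp: -0.2231 0.5036 1.2388
final tcp position (m): -0.2231 0.5036 1.2388


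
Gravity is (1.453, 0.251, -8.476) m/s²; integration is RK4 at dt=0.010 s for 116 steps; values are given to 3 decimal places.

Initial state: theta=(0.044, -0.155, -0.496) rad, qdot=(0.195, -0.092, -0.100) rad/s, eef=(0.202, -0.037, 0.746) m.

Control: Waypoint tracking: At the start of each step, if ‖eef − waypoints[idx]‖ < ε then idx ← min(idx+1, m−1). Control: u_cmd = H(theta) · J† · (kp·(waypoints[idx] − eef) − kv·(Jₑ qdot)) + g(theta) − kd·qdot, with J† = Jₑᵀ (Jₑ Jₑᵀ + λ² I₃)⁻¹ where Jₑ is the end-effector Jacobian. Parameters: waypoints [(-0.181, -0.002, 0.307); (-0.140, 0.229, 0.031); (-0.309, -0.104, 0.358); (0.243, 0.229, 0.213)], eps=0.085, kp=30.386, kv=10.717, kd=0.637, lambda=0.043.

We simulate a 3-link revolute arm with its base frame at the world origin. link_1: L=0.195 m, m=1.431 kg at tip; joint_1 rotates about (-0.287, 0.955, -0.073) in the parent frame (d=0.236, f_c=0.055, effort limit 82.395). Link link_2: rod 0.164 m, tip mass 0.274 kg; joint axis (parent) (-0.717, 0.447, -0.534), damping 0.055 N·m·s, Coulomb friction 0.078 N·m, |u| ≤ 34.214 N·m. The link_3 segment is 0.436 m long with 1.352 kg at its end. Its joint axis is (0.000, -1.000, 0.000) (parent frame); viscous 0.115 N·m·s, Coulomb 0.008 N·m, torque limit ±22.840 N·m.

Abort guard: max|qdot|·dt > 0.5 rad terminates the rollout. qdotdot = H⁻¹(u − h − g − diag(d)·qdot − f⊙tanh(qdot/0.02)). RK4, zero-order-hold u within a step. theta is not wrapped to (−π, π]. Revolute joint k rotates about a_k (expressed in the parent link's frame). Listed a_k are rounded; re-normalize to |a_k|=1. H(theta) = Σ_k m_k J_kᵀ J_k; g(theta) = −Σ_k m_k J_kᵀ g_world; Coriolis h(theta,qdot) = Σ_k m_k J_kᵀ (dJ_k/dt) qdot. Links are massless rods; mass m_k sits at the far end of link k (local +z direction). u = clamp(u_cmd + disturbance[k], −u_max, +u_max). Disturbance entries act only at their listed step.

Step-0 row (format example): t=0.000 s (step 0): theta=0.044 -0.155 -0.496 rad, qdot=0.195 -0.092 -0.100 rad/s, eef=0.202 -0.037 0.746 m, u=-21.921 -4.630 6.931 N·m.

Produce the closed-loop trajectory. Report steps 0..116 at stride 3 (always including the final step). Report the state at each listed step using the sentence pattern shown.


t=0.030 s (step 3): theta=0.013 -0.140 -0.543 rad, qdot=-1.918 0.940 -2.521 rad/s, eef=0.202 -0.036 0.741 m, u=-15.537 -4.165 6.942 N·m.
t=0.060 s (step 6): theta=-0.057 -0.104 -0.626 rad, qdot=-2.604 1.450 -2.860 rad/s, eef=0.193 -0.036 0.734 m, u=-10.883 -3.470 5.721 N·m.
t=0.090 s (step 9): theta=-0.138 -0.056 -0.709 rad, qdot=-2.816 1.740 -2.658 rad/s, eef=0.178 -0.038 0.725 m, u=-7.597 -2.848 4.583 N·m.
t=0.120 s (step 12): theta=-0.223 -0.002 -0.785 rad, qdot=-2.833 1.834 -2.371 rad/s, eef=0.160 -0.041 0.716 m, u=-5.264 -2.309 3.776 N·m.
t=0.150 s (step 15): theta=-0.307 0.052 -0.852 rad, qdot=-2.740 1.710 -2.129 rad/s, eef=0.140 -0.047 0.707 m, u=-3.550 -1.818 3.274 N·m.
t=0.180 s (step 18): theta=-0.387 0.099 -0.913 rad, qdot=-2.585 1.406 -1.962 rad/s, eef=0.120 -0.055 0.698 m, u=-2.203 -1.378 2.991 N·m.
t=0.210 s (step 21): theta=-0.462 0.136 -0.970 rad, qdot=-2.408 1.037 -1.848 rad/s, eef=0.100 -0.066 0.687 m, u=-1.038 -1.028 2.834 N·m.
t=0.240 s (step 24): theta=-0.532 0.161 -1.024 rad, qdot=-2.223 0.671 -1.754 rad/s, eef=0.081 -0.077 0.677 m, u=0.056 -0.775 2.741 N·m.
t=0.270 s (step 27): theta=-0.595 0.176 -1.075 rad, qdot=-2.021 0.311 -1.660 rad/s, eef=0.062 -0.088 0.666 m, u=1.036 -0.606 2.686 N·m.
t=0.300 s (step 30): theta=-0.653 0.180 -1.124 rad, qdot=-1.821 0.039 -1.545 rad/s, eef=0.045 -0.098 0.656 m, u=1.679 -0.560 2.641 N·m.
t=0.330 s (step 33): theta=-0.705 0.180 -1.168 rad, qdot=-1.668 -0.026 -1.399 rad/s, eef=0.029 -0.107 0.645 m, u=1.923 -0.671 2.592 N·m.
t=0.360 s (step 36): theta=-0.753 0.176 -1.209 rad, qdot=-1.529 -0.195 -1.339 rad/s, eef=0.014 -0.115 0.635 m, u=1.957 -0.697 2.598 N·m.
t=0.390 s (step 39): theta=-0.797 0.168 -1.249 rad, qdot=-1.437 -0.293 -1.303 rad/s, eef=0.000 -0.122 0.625 m, u=1.975 -0.738 2.604 N·m.
t=0.420 s (step 42): theta=-0.839 0.158 -1.288 rad, qdot=-1.376 -0.367 -1.291 rad/s, eef=-0.012 -0.128 0.615 m, u=2.046 -0.768 2.614 N·m.
t=0.450 s (step 45): theta=-0.880 0.146 -1.326 rad, qdot=-1.335 -0.424 -1.292 rad/s, eef=-0.024 -0.133 0.605 m, u=2.175 -0.791 2.621 N·m.
t=0.480 s (step 48): theta=-0.919 0.133 -1.365 rad, qdot=-1.304 -0.470 -1.296 rad/s, eef=-0.034 -0.138 0.594 m, u=2.346 -0.808 2.624 N·m.
t=0.510 s (step 51): theta=-0.958 0.118 -1.404 rad, qdot=-1.276 -0.507 -1.298 rad/s, eef=-0.045 -0.141 0.583 m, u=2.538 -0.821 2.622 N·m.
t=0.540 s (step 54): theta=-0.996 0.103 -1.443 rad, qdot=-1.250 -0.538 -1.297 rad/s, eef=-0.054 -0.144 0.572 m, u=2.738 -0.832 2.616 N·m.
t=0.570 s (step 57): theta=-1.033 0.086 -1.482 rad, qdot=-1.222 -0.561 -1.290 rad/s, eef=-0.063 -0.146 0.561 m, u=2.934 -0.840 2.607 N·m.
t=0.600 s (step 60): theta=-1.069 0.069 -1.520 rad, qdot=-1.191 -0.580 -1.277 rad/s, eef=-0.072 -0.147 0.550 m, u=3.121 -0.846 2.598 N·m.
t=0.630 s (step 63): theta=-1.104 0.051 -1.558 rad, qdot=-1.157 -0.593 -1.259 rad/s, eef=-0.079 -0.148 0.539 m, u=3.294 -0.850 2.589 N·m.
t=0.660 s (step 66): theta=-1.138 0.033 -1.596 rad, qdot=-1.121 -0.601 -1.236 rad/s, eef=-0.087 -0.148 0.528 m, u=3.451 -0.852 2.582 N·m.
t=0.690 s (step 69): theta=-1.172 0.015 -1.633 rad, qdot=-1.082 -0.605 -1.210 rad/s, eef=-0.093 -0.147 0.518 m, u=3.592 -0.851 2.577 N·m.
t=0.720 s (step 72): theta=-1.203 -0.003 -1.668 rad, qdot=-1.040 -0.606 -1.180 rad/s, eef=-0.100 -0.145 0.508 m, u=3.718 -0.847 2.575 N·m.
t=0.750 s (step 75): theta=-1.234 -0.021 -1.703 rad, qdot=-0.997 -0.603 -1.147 rad/s, eef=-0.106 -0.143 0.497 m, u=3.828 -0.841 2.575 N·m.
t=0.780 s (step 78): theta=-1.263 -0.039 -1.737 rad, qdot=-0.953 -0.598 -1.112 rad/s, eef=-0.111 -0.141 0.488 m, u=3.926 -0.833 2.577 N·m.
t=0.810 s (step 81): theta=-1.291 -0.057 -1.770 rad, qdot=-0.908 -0.591 -1.076 rad/s, eef=-0.116 -0.138 0.478 m, u=4.010 -0.822 2.582 N·m.
t=0.840 s (step 84): theta=-1.318 -0.075 -1.802 rad, qdot=-0.862 -0.582 -1.038 rad/s, eef=-0.121 -0.135 0.469 m, u=4.084 -0.809 2.588 N·m.
t=0.870 s (step 87): theta=-1.343 -0.092 -1.832 rad, qdot=-0.817 -0.571 -0.999 rad/s, eef=-0.125 -0.132 0.461 m, u=4.148 -0.795 2.596 N·m.
t=0.900 s (step 90): theta=-1.367 -0.109 -1.862 rad, qdot=-0.772 -0.559 -0.960 rad/s, eef=-0.129 -0.128 0.452 m, u=4.203 -0.779 2.606 N·m.
t=0.930 s (step 93): theta=-1.389 -0.125 -1.890 rad, qdot=-0.728 -0.545 -0.921 rad/s, eef=-0.132 -0.124 0.444 m, u=4.250 -0.762 2.617 N·m.
t=0.960 s (step 96): theta=-1.410 -0.141 -1.917 rad, qdot=-0.685 -0.531 -0.881 rad/s, eef=-0.136 -0.120 0.437 m, u=4.291 -0.744 2.628 N·m.
t=0.990 s (step 99): theta=-1.430 -0.157 -1.943 rad, qdot=-0.644 -0.516 -0.843 rad/s, eef=-0.139 -0.116 0.429 m, u=4.326 -0.725 2.640 N·m.
t=1.020 s (step 102): theta=-1.449 -0.172 -1.967 rad, qdot=-0.603 -0.501 -0.804 rad/s, eef=-0.142 -0.112 0.422 m, u=4.355 -0.706 2.652 N·m.
t=1.050 s (step 105): theta=-1.467 -0.187 -1.991 rad, qdot=-0.565 -0.485 -0.767 rad/s, eef=-0.144 -0.108 0.416 m, u=4.381 -0.687 2.664 N·m.
t=1.080 s (step 108): theta=-1.483 -0.202 -2.013 rad, qdot=-0.528 -0.469 -0.730 rad/s, eef=-0.147 -0.104 0.410 m, u=4.403 -0.668 2.677 N·m.
t=1.110 s (step 111): theta=-1.498 -0.215 -2.035 rad, qdot=-0.492 -0.453 -0.694 rad/s, eef=-0.149 -0.100 0.404 m, u=4.421 -0.649 2.689 N·m.
t=1.140 s (step 114): theta=-1.512 -0.229 -2.055 rad, qdot=-0.459 -0.436 -0.659 rad/s, eef=-0.151 -0.096 0.398 m, u=4.436 -0.630 2.701 N·m.
t=1.160 s (step 116): theta=-1.521 -0.237 -2.068 rad, qdot=-0.437 -0.426 -0.637 rad/s, eef=-0.152 -0.093 0.394 m.


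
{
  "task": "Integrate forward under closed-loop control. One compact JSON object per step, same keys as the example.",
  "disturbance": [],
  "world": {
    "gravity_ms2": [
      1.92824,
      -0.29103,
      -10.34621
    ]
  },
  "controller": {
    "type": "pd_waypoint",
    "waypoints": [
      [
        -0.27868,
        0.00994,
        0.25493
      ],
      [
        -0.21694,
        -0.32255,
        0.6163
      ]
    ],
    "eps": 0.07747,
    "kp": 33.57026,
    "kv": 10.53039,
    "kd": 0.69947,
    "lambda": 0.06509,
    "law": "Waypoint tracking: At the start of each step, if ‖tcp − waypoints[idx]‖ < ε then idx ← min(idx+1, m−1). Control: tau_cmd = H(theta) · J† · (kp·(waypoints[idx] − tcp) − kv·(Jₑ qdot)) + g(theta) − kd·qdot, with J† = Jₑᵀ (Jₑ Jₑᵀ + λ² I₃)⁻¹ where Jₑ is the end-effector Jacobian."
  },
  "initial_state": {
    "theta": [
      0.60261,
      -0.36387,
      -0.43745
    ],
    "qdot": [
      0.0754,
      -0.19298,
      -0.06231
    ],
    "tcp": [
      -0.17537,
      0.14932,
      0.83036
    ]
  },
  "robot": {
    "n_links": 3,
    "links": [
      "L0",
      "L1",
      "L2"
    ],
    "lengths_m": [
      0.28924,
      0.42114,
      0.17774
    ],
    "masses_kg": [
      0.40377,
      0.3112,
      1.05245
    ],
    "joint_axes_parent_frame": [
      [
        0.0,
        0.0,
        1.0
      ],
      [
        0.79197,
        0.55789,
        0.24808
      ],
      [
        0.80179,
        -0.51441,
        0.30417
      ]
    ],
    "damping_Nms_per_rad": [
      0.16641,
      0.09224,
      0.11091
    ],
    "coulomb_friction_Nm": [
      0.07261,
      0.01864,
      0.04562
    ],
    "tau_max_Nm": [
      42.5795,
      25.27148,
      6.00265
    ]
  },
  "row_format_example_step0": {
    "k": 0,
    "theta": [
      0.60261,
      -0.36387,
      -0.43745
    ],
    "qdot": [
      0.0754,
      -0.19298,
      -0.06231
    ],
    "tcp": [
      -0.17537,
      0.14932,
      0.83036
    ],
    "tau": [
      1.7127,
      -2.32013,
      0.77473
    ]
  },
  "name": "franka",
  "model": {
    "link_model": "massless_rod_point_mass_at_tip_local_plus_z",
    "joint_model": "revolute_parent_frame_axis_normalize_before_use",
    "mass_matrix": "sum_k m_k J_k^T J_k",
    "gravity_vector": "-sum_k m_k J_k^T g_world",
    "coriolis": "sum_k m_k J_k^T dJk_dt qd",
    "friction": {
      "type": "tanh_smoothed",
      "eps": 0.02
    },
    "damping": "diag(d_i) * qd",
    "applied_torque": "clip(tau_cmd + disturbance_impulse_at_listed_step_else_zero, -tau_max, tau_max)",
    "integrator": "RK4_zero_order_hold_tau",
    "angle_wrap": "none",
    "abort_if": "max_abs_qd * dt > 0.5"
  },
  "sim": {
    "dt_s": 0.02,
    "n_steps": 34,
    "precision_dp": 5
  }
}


{"k":1,"theta":[0.61434,-0.36824,-0.45028],"qdot":[1.00562,-0.2601,-1.0963],"tcp":[-0.17841,0.15003,0.82848],"tau":[0.87027,-1.37601,1.47938]}
{"k":2,"theta":[0.62163,-0.37749,-0.45],"qdot":[-0.07208,-0.62882,0.83129],"tcp":[-0.18373,0.15069,0.82652],"tau":[1.4725,-0.56855,0.04007]}
{"k":3,"theta":[0.64364,-0.38708,-0.46939],"qdot":[1.97375,-0.38326,-2.35024],"tcp":[-0.19036,0.15134,0.82293],"tau":[0.00695,-0.03612,2.35995]}
{"k":4,"theta":[0.64763,-0.40228,-0.45753],"qdot":[-1.16034,-1.059,2.9572],"tcp":[-0.19849,0.15203,0.82044],"tau":[2.06635,0.57584,-1.55238]}
{"k":5,"theta":[0.68149,-0.41354,-0.49482],"qdot":[3.89384,-0.18623,-5.72832],"tcp":[-0.20675,0.15262,0.81491],"tau":[-1.36036,0.78024,4.83822]}
{"k":6,"theta":[0.67378,-0.43398,-0.4596],"qdot":[-3.86155,-1.69615,8.12637],"tcp":[-0.21667,0.15326,0.81281],"tau":[3.79977,1.41163,-5.38013]}
{"k":7,"theta":[0.72837,-0.4433,-0.53716],"qdot":[7.8434,0.4896,-13.53454],"tcp":[-0.22504,0.15366,0.80428],"tau":[-4.01602,1.2359,6.00265]}
{"k":8,"theta":[0.75894,-0.45799,-0.58285],"qdot":[-3.21713,-1.65831,6.42532],"tcp":[-0.23377,0.15518,0.79668],"tau":[3.79043,1.99697,-4.05699]}
{"k":9,"theta":[0.78442,-0.47373,-0.62488],"qdot":[4.94904,-0.08622,-9.33593],"tcp":[-0.24225,0.15697,0.7889],"tau":[-1.86027,1.75441,6.00265]}
{"k":10,"theta":[0.80459,-0.49145,-0.65608],"qdot":[-2.11992,-1.51502,4.86248],"tcp":[-0.25125,0.15846,0.78139],"tau":[2.97886,2.37187,-3.02501]}
{"k":11,"theta":[0.82147,-0.51006,-0.6794],"qdot":[3.34136,-0.45228,-6.4266],"tcp":[-0.26045,0.15952,0.77423],"tau":[-0.83686,2.19696,5.43714]}
{"k":12,"theta":[0.83579,-0.52983,-0.6942],"qdot":[-1.46105,-1.4227,4.16619],"tcp":[-0.27013,0.16004,0.7674],"tau":[2.35552,2.67238,-2.63809]}
{"k":13,"theta":[0.8515,-0.54942,-0.70984],"qdot":[2.70753,-0.61409,-5.16017],"tcp":[-0.27976,0.16001,0.76039],"tau":[-0.53031,2.54911,4.41084]}
{"k":14,"theta":[0.86937,-0.56901,-0.72934],"qdot":[-0.62594,-1.27629,2.65883],"tcp":[-0.2893,0.15953,0.75287],"tau":[1.67208,2.91431,-1.58787]}
{"k":15,"theta":[0.88448,-0.58917,-0.74151],"qdot":[1.94394,-0.78762,-3.51023],"tcp":[-0.29899,0.15874,0.74574],"tau":[-0.10741,2.88145,3.10198]}
{"k":16,"theta":[0.9033,-0.60888,-0.7626],"qdot":[0.08915,-1.14698,1.09654],"tcp":[-0.30825,0.15758,0.73777],"tau":[1.10087,3.13554,-0.46205]}
{"k":17,"theta":[0.91862,-0.62926,-0.77505],"qdot":[1.35154,-0.91536,-2.15122],"tcp":[-0.31769,0.15624,0.73028],"tau":[0.21693,3.18146,2.01508]}
{"k":18,"theta":[0.93682,-0.64925,-0.7953],"qdot":[0.53357,-1.06866,-0.01545],"tcp":[-0.32661,0.15459,0.72206],"tau":[0.72806,3.35661,0.3398]}
{"k":19,"theta":[0.95263,-0.6697,-0.80964],"qdot":[1.01459,-0.9852,-1.34723],"tcp":[-0.33559,0.15281,0.71414],"tau":[0.37035,3.44682,1.34927]}
{"k":20,"theta":[0.96988,-0.68995,-0.82852],"qdot":[0.72715,-1.03669,-0.57594],"tcp":[-0.34413,0.15079,0.70574],"tau":[0.52549,3.57947,0.72548]}
{"k":21,"theta":[0.98594,-0.71042,-0.8447],"qdot":[0.86965,-1.01366,-1.0195],"tcp":[-0.35256,0.14864,0.69742],"tau":[0.39481,3.68368,1.04918]}
{"k":22,"theta":[1.00243,-0.73083,-0.86286],"qdot":[0.78324,-1.02776,-0.80328],"tcp":[-0.36062,0.14632,0.68885],"tau":[0.4164,3.7965,0.85695]}
{"k":23,"theta":[1.01838,-0.75132,-0.88019],"qdot":[0.80887,-1.02334,-0.9213],"tcp":[-0.36846,0.14388,0.68024],"tau":[0.36399,3.89982,0.92734]}
{"k":24,"theta":[1.03428,-0.77181,-0.8982],"qdot":[0.78124,-1.0263,-0.87829],"tcp":[-0.37597,0.14132,0.67149],"tau":[0.34712,4.00168,0.87089]}
{"k":25,"theta":[1.04987,-0.79232,-0.91608],"qdot":[0.77595,-1.02538,-0.90556],"tcp":[-0.3832,0.13866,0.66268],"tau":[0.31587,4.09865,0.87006]}
{"k":26,"theta":[1.06524,-0.81281,-0.93419],"qdot":[0.76093,-1.02511,-0.90203],"tcp":[-0.39012,0.13592,0.65379],"tau":[0.2915,4.19193,0.84473]}
{"k":27,"theta":[1.08035,-0.83329,-0.95234],"qdot":[0.74913,-1.02378,-0.909],"tcp":[-0.39672,0.13311,0.64485],"tau":[0.26557,4.28102,0.82767]}
{"k":28,"theta":[1.09521,-0.85374,-0.97058],"qdot":[0.73587,-1.02199,-0.91082],"tcp":[-0.40301,0.13024,0.63587],"tau":[0.24124,4.36601,0.80637]}
{"k":29,"theta":[1.1098,-0.87414,-0.98886],"qdot":[0.72286,-1.01955,-0.91308],"tcp":[-0.40898,0.12732,0.62687],"tau":[0.21747,4.44684,0.78527]}
{"k":30,"theta":[1.12414,-0.8945,-1.00717],"qdot":[0.70965,-1.01651,-0.91401],"tcp":[-0.41464,0.12437,0.61786],"tau":[0.19463,4.52348,0.76292]}
{"k":31,"theta":[1.1382,-0.91478,-1.0255],"qdot":[0.69642,-1.01287,-0.91423],"tcp":[-0.41997,0.1214,0.60885],"tau":[0.17266,4.59594,0.73978]}
{"k":32,"theta":[1.15201,-0.93499,-1.04382],"qdot":[0.68318,-1.00864,-0.91362],"tcp":[-0.42499,0.11841,0.59986],"tau":[0.1516,4.66421,0.71578]}
{"k":33,"theta":[1.16555,-0.95511,-1.06213],"qdot":[0.66998,-1.00383,-0.91229],"tcp":[-0.4297,0.11543,0.59091],"tau":[0.13147,4.72832,0.69096]}
{"k":34,"theta":[1.17882,-0.97512,-1.0804],"qdot":[0.65684,-0.99847,-0.91028],"tcp":[-0.43409,0.11244,0.58199]}


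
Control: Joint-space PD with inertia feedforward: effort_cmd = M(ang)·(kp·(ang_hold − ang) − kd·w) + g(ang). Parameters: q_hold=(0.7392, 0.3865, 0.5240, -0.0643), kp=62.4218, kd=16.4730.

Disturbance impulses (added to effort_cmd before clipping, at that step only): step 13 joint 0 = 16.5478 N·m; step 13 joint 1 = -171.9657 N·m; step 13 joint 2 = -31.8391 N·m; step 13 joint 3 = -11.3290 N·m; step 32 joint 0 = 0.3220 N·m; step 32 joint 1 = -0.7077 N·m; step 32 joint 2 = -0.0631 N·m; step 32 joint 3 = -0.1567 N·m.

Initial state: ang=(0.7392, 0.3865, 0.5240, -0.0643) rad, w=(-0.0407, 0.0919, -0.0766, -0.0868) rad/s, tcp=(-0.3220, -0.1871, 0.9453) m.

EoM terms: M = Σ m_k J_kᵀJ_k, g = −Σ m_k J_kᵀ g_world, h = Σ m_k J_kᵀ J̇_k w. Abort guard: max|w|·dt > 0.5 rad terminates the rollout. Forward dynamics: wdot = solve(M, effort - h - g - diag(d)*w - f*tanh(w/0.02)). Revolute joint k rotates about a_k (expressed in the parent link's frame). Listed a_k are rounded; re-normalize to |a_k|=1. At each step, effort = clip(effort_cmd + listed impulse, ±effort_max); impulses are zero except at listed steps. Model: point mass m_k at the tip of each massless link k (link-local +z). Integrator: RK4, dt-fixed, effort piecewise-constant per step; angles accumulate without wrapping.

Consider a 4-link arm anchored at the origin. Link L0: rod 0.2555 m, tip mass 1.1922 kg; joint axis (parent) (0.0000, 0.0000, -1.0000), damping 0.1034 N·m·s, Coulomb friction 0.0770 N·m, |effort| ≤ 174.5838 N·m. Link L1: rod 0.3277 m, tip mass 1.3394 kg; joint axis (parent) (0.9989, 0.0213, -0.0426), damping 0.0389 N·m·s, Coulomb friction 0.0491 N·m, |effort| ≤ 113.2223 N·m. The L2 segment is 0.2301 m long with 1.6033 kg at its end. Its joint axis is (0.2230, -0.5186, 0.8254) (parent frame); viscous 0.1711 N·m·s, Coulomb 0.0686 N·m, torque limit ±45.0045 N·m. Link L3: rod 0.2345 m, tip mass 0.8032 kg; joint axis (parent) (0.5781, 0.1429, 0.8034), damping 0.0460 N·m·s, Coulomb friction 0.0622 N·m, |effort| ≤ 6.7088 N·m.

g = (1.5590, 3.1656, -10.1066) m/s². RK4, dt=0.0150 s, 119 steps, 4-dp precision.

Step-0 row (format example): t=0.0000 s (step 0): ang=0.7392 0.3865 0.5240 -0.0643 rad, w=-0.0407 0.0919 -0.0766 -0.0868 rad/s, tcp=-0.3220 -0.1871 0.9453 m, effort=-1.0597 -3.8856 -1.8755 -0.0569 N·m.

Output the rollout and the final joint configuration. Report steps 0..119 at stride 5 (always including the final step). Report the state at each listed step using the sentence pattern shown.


t=0.0750 s (step 5): ang=0.7376 0.3893 0.5234 -0.0646 rad, w=0.0014 0.0114 -0.0066 0.0235 rad/s, tcp=-0.3229 -0.1890 0.9444 m, effort=-1.3262 -2.9707 -1.7906 0.0053 N·m.
t=0.1500 s (step 10): ang=0.7374 0.3893 0.5240 -0.0650 rad, w=0.0098 -0.0039 -0.0106 0.0177 rad/s, tcp=-0.3230 -0.1890 0.9443 m, effort=-1.3830 -2.6637 -1.7442 0.0297 N·m.
t=0.2250 s (step 15): ang=0.8693 0.4049 0.2618 0.0135 rad, w=4.1619 0.1330 -7.4959 0.2156 rad/s, tcp=-0.2965 -0.1780 0.9660 m, effort=-4.3802 19.3059 2.6208 1.8534 N·m.
t=0.3000 s (step 20): ang=0.9590 0.3886 0.1319 -0.0368 rad, w=-0.0491 -0.1833 0.3760 -0.2481 rad/s, tcp=-0.2693 -0.1536 0.9840 m, effort=-2.0626 4.2290 -0.4042 0.5209 N·m.
t=0.3750 s (step 25): ang=0.9486 0.3847 0.1651 -0.0384 rad, w=-0.1990 0.0411 0.4732 0.0362 rad/s, tcp=-0.2728 -0.1505 0.9831 m, effort=-1.7552 -0.4560 -0.9448 0.1219 N·m.
t=0.4500 s (step 30): ang=0.9321 0.3904 0.1997 -0.0372 rad, w=-0.2252 0.0942 0.4343 0.0343 rad/s, tcp=-0.2816 -0.1536 0.9786 m, effort=-1.6892 -2.1194 -1.1934 0.0042 N·m.
t=0.5250 s (step 35): ang=0.9172 0.3977 0.2273 -0.0369 rad, w=-0.1955 0.0890 0.3412 0.0142 rad/s, tcp=-0.2898 -0.1581 0.9740 m, effort=-1.7011 -2.6152 -1.2949 -0.0190 N·m.
t=0.6000 s (step 40): ang=0.9013 0.4034 0.2531 -0.0359 rad, w=-0.2132 0.0623 0.3294 0.0347 rad/s, tcp=-0.2965 -0.1628 0.9698 m, effort=-1.6385 -2.8709 -1.3470 -0.0405 N·m.
t=0.6750 s (step 45): ang=0.8855 0.4073 0.2765 -0.0347 rad, w=-0.1988 0.0406 0.2873 0.0348 rad/s, tcp=-0.3015 -0.1672 0.9663 m, effort=-1.6014 -2.9277 -1.3735 -0.0430 N·m.
t=0.7500 s (step 50): ang=0.8712 0.4097 0.2967 -0.0335 rad, w=-0.1763 0.0238 0.2465 0.0348 rad/s, tcp=-0.3051 -0.1711 0.9634 m, effort=-1.5763 -2.9213 -1.3923 -0.0409 N·m.
t=0.8250 s (step 55): ang=0.8587 0.4111 0.3139 -0.0324 rad, w=-0.1509 0.0124 0.2081 0.0345 rad/s, tcp=-0.3078 -0.1744 0.9611 m, effort=-1.5594 -2.9022 -1.4088 -0.0377 N·m.
t=0.9000 s (step 60): ang=0.8481 0.4118 0.3284 -0.0312 rad, w=-0.1257 0.0054 0.1733 0.0340 rad/s, tcp=-0.3097 -0.1770 0.9592 m, effort=-1.5485 -2.8864 -1.4244 -0.0348 N·m.
t=0.9750 s (step 65): ang=0.8393 0.4121 0.3405 -0.0302 rad, w=-0.1032 0.0011 0.1437 0.0332 rad/s, tcp=-0.3112 -0.1792 0.9578 m, effort=-1.5418 -2.8734 -1.4388 -0.0322 N·m.
t=1.0500 s (step 70): ang=0.8320 0.4121 0.3506 -0.0292 rad, w=-0.0841 -0.0017 0.1195 0.0321 rad/s, tcp=-0.3123 -0.1809 0.9566 m, effort=-1.5378 -2.8613 -1.4516 -0.0298 N·m.
t=1.1250 s (step 75): ang=0.8261 0.4120 0.3590 -0.0283 rad, w=-0.0683 -0.0035 0.0998 0.0310 rad/s, tcp=-0.3131 -0.1823 0.9557 m, effort=-1.5354 -2.8493 -1.4627 -0.0277 N·m.
t=1.2000 s (step 80): ang=0.8212 0.4117 0.3662 -0.0275 rad, w=-0.0556 -0.0047 0.0839 0.0297 rad/s, tcp=-0.3138 -0.1834 0.9549 m, effort=-1.5337 -2.8378 -1.4723 -0.0257 N·m.
t=1.2750 s (step 85): ang=0.8172 0.4114 0.3722 -0.0268 rad, w=-0.0456 -0.0054 0.0714 0.0282 rad/s, tcp=-0.3143 -0.1843 0.9543 m, effort=-1.5320 -2.8270 -1.4804 -0.0241 N·m.
t=1.3500 s (step 90): ang=0.8138 0.4110 0.3775 -0.0262 rad, w=-0.0381 -0.0058 0.0619 0.0265 rad/s, tcp=-0.3147 -0.1849 0.9538 m, effort=-1.5298 -2.8171 -1.4875 -0.0226 N·m.
t=1.4250 s (step 95): ang=0.8109 0.4106 0.3821 -0.0257 rad, w=-0.0327 -0.0062 0.0549 0.0246 rad/s, tcp=-0.3151 -0.1855 0.9534 m, effort=-1.5267 -2.8081 -1.4936 -0.0214 N·m.
t=1.5000 s (step 100): ang=0.8084 0.4101 0.3863 -0.0253 rad, w=-0.0288 -0.0064 0.0498 0.0226 rad/s, tcp=-0.3153 -0.1859 0.9530 m, effort=-1.5229 -2.7998 -1.4992 -0.0203 N·m.
t=1.5750 s (step 105): ang=0.8060 0.4097 0.3902 -0.0251 rad, w=-0.0259 -0.0065 0.0460 0.0206 rad/s, tcp=-0.3156 -0.1862 0.9527 m, effort=-1.5189 -2.7922 -1.5043 -0.0193 N·m.
t=1.6500 s (step 110): ang=0.8039 0.4092 0.3938 -0.0251 rad, w=-0.0237 -0.0066 0.0429 0.0187 rad/s, tcp=-0.3158 -0.1865 0.9525 m, effort=-1.5147 -2.7850 -1.5092 -0.0183 N·m.
t=1.7250 s (step 115): ang=0.8019 0.4088 0.3972 -0.0251 rad, w=-0.0219 -0.0065 0.0404 0.0168 rad/s, tcp=-0.3160 -0.1867 0.9522 m, effort=-1.5107 -2.7782 -1.5140 -0.0173 N·m.
t=1.7850 s (step 119): ang=0.8004 0.4084 0.3999 -0.0252 rad, w=-0.0206 -0.0064 0.0387 0.0154 rad/s, tcp=-0.3161 -0.1869 0.9521 m.
final ang (rad): 0.8004 0.4084 0.3999 -0.0252


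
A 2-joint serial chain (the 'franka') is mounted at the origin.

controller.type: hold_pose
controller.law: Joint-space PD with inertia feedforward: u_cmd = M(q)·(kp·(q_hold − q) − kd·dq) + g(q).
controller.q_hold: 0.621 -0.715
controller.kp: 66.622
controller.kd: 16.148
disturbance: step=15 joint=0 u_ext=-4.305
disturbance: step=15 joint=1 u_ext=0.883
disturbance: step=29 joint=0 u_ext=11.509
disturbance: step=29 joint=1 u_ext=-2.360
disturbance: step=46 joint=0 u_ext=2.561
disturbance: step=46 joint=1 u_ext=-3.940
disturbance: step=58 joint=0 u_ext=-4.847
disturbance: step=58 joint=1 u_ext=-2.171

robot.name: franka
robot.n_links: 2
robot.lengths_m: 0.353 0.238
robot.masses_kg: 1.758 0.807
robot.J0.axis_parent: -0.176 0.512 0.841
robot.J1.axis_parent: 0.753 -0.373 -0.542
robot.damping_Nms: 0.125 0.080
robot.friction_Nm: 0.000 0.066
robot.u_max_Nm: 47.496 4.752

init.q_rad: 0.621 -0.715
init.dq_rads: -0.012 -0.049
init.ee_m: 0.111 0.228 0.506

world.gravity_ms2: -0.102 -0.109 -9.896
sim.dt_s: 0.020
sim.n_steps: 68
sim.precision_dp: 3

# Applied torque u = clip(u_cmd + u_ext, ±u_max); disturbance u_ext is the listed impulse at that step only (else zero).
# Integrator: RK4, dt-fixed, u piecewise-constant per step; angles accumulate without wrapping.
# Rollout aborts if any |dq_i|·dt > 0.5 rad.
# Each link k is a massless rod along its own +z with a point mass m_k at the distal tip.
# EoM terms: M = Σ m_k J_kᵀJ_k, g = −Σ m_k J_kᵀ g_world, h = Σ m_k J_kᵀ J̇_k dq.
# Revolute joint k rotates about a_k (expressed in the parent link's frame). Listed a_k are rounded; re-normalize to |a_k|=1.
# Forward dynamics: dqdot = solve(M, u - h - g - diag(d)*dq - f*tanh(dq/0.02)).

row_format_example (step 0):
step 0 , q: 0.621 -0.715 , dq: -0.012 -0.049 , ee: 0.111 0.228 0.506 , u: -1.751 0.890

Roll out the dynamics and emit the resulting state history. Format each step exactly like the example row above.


step 1 , q: 0.621 -0.715 , dq: -0.002 -0.003 , ee: 0.111 0.228 0.506 , u: -1.751 0.870
step 2 , q: 0.621 -0.715 , dq: -0.001 -0.001 , ee: 0.111 0.228 0.506 , u: -1.752 0.869
step 3 , q: 0.621 -0.715 , dq: -0.001 -0.001 , ee: 0.111 0.228 0.506 , u: -1.752 0.869
step 4 , q: 0.621 -0.715 , dq: -0.000 -0.000 , ee: 0.111 0.228 0.506 , u: -1.752 0.869
step 5 , q: 0.621 -0.715 , dq: -0.000 -0.000 , ee: 0.111 0.228 0.506 , u: -1.753 0.869
step 6 , q: 0.621 -0.715 , dq: 0.000 0.000 , ee: 0.111 0.228 0.506 , u: -1.753 0.869
step 7 , q: 0.621 -0.715 , dq: 0.000 0.000 , ee: 0.111 0.228 0.506 , u: -1.753 0.869
step 8 , q: 0.621 -0.715 , dq: 0.000 0.000 , ee: 0.111 0.228 0.506 , u: -1.753 0.869
step 9 , q: 0.621 -0.715 , dq: 0.000 0.000 , ee: 0.111 0.228 0.506 , u: -1.753 0.869
step 10 , q: 0.621 -0.715 , dq: 0.000 0.000 , ee: 0.111 0.228 0.506 , u: -1.753 0.869
step 11 , q: 0.621 -0.715 , dq: 0.000 0.000 , ee: 0.111 0.228 0.506 , u: -1.753 0.869
step 12 , q: 0.621 -0.715 , dq: 0.000 0.000 , ee: 0.111 0.228 0.506 , u: -1.753 0.869
step 13 , q: 0.621 -0.715 , dq: 0.000 0.000 , ee: 0.111 0.228 0.506 , u: -1.753 0.869
step 14 , q: 0.621 -0.715 , dq: 0.000 0.000 , ee: 0.111 0.228 0.506 , u: -1.753 0.869
step 15 , q: 0.621 -0.715 , dq: 0.000 0.000 , ee: 0.111 0.228 0.506 , u: -6.058 1.752
step 16 , q: 0.613 -0.715 , dq: -0.831 0.008 , ee: 0.111 0.227 0.506 , u: -0.304 0.574
step 17 , q: 0.599 -0.715 , dq: -0.538 0.005 , ee: 0.110 0.224 0.508 , u: -0.668 0.659
step 18 , q: 0.590 -0.715 , dq: -0.326 0.001 , ee: 0.109 0.223 0.509 , u: -0.942 0.722
step 19 , q: 0.585 -0.715 , dq: -0.175 -0.000 , ee: 0.109 0.222 0.509 , u: -1.148 0.768
step 20 , q: 0.583 -0.715 , dq: -0.069 -0.001 , ee: 0.109 0.221 0.509 , u: -1.302 0.801
step 21 , q: 0.582 -0.715 , dq: 0.005 -0.001 , ee: 0.109 0.221 0.509 , u: -1.418 0.825
step 22 , q: 0.583 -0.715 , dq: 0.054 -0.001 , ee: 0.109 0.221 0.509 , u: -1.505 0.843
step 23 , q: 0.584 -0.715 , dq: 0.086 -0.001 , ee: 0.109 0.222 0.509 , u: -1.570 0.855
step 24 , q: 0.586 -0.715 , dq: 0.105 -0.000 , ee: 0.109 0.222 0.509 , u: -1.619 0.864
step 25 , q: 0.588 -0.715 , dq: 0.116 -0.000 , ee: 0.109 0.222 0.509 , u: -1.655 0.870
step 26 , q: 0.591 -0.715 , dq: 0.119 -0.000 , ee: 0.109 0.223 0.509 , u: -1.682 0.874
step 27 , q: 0.593 -0.715 , dq: 0.119 0.000 , ee: 0.109 0.223 0.508 , u: -1.703 0.876
step 28 , q: 0.595 -0.715 , dq: 0.115 0.000 , ee: 0.110 0.224 0.508 , u: -1.718 0.878
step 29 , q: 0.598 -0.715 , dq: 0.110 0.000 , ee: 0.110 0.224 0.508 , u: 9.780 -1.481
step 30 , q: 0.622 -0.715 , dq: 2.332 0.016 , ee: 0.111 0.228 0.506 , u: -5.611 1.651
step 31 , q: 0.661 -0.715 , dq: 1.540 0.023 , ee: 0.114 0.235 0.502 , u: -4.641 1.422
step 32 , q: 0.686 -0.714 , dq: 0.963 0.008 , ee: 0.115 0.240 0.499 , u: -3.910 1.261
step 33 , q: 0.701 -0.714 , dq: 0.550 0.003 , ee: 0.116 0.243 0.498 , u: -3.361 1.140
step 34 , q: 0.709 -0.714 , dq: 0.258 0.002 , ee: 0.117 0.244 0.497 , u: -2.948 1.050
step 35 , q: 0.712 -0.714 , dq: 0.055 0.001 , ee: 0.117 0.245 0.497 , u: -2.639 0.985
step 36 , q: 0.712 -0.714 , dq: -0.084 0.001 , ee: 0.117 0.245 0.497 , u: -2.408 0.938
step 37 , q: 0.709 -0.714 , dq: -0.174 0.001 , ee: 0.117 0.244 0.497 , u: -2.236 0.904
step 38 , q: 0.705 -0.714 , dq: -0.231 0.001 , ee: 0.116 0.244 0.497 , u: -2.107 0.881
step 39 , q: 0.700 -0.714 , dq: -0.263 0.001 , ee: 0.116 0.243 0.498 , u: -2.011 0.864
step 40 , q: 0.695 -0.714 , dq: -0.278 0.001 , ee: 0.116 0.242 0.498 , u: -1.940 0.854
step 41 , q: 0.689 -0.714 , dq: -0.280 0.000 , ee: 0.116 0.241 0.499 , u: -1.887 0.847
step 42 , q: 0.684 -0.714 , dq: -0.275 0.000 , ee: 0.115 0.240 0.500 , u: -1.849 0.843
step 43 , q: 0.678 -0.714 , dq: -0.264 0.000 , ee: 0.115 0.239 0.500 , u: -1.820 0.840
step 44 , q: 0.673 -0.714 , dq: -0.249 0.000 , ee: 0.115 0.238 0.501 , u: -1.799 0.840
step 45 , q: 0.668 -0.714 , dq: -0.233 -0.000 , ee: 0.114 0.237 0.501 , u: -1.784 0.840
step 46 , q: 0.664 -0.714 , dq: -0.216 -0.000 , ee: 0.114 0.236 0.502 , u: 0.788 -3.099
step 47 , q: 0.660 -0.738 , dq: -0.167 -2.329 , ee: 0.111 0.238 0.499 , u: -2.614 2.132
step 48 , q: 0.657 -0.775 , dq: -0.124 -1.395 , ee: 0.106 0.242 0.496 , u: -2.368 1.757
step 49 , q: 0.655 -0.796 , dq: -0.107 -0.760 , ee: 0.104 0.244 0.493 , u: -2.186 1.486
step 50 , q: 0.653 -0.807 , dq: -0.100 -0.330 , ee: 0.102 0.245 0.492 , u: -2.053 1.291
step 51 , q: 0.651 -0.811 , dq: -0.097 -0.044 , ee: 0.102 0.245 0.492 , u: -1.957 1.151
step 52 , q: 0.649 -0.810 , dq: -0.107 0.080 , ee: 0.102 0.244 0.492 , u: -1.887 1.080
step 53 , q: 0.647 -0.808 , dq: -0.116 0.131 , ee: 0.102 0.244 0.493 , u: -1.836 1.043
step 54 , q: 0.644 -0.805 , dq: -0.120 0.161 , ee: 0.102 0.243 0.493 , u: -1.799 1.016
step 55 , q: 0.642 -0.802 , dq: -0.119 0.176 , ee: 0.102 0.242 0.494 , u: -1.772 0.997
step 56 , q: 0.639 -0.798 , dq: -0.116 0.182 , ee: 0.103 0.241 0.495 , u: -1.753 0.983
step 57 , q: 0.637 -0.795 , dq: -0.111 0.180 , ee: 0.103 0.240 0.495 , u: -1.739 0.974
step 58 , q: 0.635 -0.791 , dq: -0.104 0.174 , ee: 0.103 0.240 0.496 , u: -6.577 -1.204
step 59 , q: 0.619 -0.809 , dq: -1.476 -1.869 , ee: 0.100 0.239 0.495 , u: -0.082 1.645
step 60 , q: 0.595 -0.837 , dq: -0.951 -0.992 , ee: 0.096 0.238 0.494 , u: -0.471 1.412
step 61 , q: 0.580 -0.851 , dq: -0.578 -0.412 , ee: 0.093 0.237 0.494 , u: -0.767 1.248
step 62 , q: 0.571 -0.855 , dq: -0.315 -0.034 , ee: 0.092 0.236 0.494 , u: -0.991 1.132
step 63 , q: 0.566 -0.854 , dq: -0.147 0.134 , ee: 0.092 0.235 0.495 , u: -1.161 1.085
step 64 , q: 0.564 -0.851 , dq: -0.034 0.222 , ee: 0.092 0.234 0.495 , u: -1.289 1.060
step 65 , q: 0.564 -0.846 , dq: 0.041 0.273 , ee: 0.093 0.234 0.496 , u: -1.386 1.042
step 66 , q: 0.566 -0.840 , dq: 0.091 0.298 , ee: 0.094 0.233 0.497 , u: -1.460 1.029
step 67 , q: 0.568 -0.834 , dq: 0.121 0.306 , ee: 0.095 0.233 0.497 , u: -1.517 1.019
step 68 , q: 0.570 -0.828 , dq: 0.138 0.303 , ee: 0.095 0.233 0.498
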